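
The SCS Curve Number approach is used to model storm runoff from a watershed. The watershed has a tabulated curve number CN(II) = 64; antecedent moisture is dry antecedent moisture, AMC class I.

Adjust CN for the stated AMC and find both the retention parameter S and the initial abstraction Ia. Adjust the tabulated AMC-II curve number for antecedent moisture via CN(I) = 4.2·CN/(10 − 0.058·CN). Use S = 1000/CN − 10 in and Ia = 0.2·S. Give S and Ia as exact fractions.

S = 375/28 in ≈ 13.393 in; Ia = 75/28 in ≈ 2.679 in

Dry (AMC I): CN(I) = 4.2·64/(10 − 0.058·64) = (1344/5)/(786/125) = 5600/131 ≈ 42.748
S = 1000/(5600/131) − 10 = 375/28 in ≈ 13.393 in
Initial abstraction Ia = S/5 = (375/28)/5 = 75/28 ≈ 2.679 in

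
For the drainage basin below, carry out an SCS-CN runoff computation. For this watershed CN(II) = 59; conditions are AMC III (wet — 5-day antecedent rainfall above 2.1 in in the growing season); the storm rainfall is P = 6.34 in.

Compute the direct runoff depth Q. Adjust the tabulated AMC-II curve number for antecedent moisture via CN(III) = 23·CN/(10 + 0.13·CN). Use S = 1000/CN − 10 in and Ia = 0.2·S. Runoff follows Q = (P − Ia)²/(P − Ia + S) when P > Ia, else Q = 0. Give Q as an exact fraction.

Wet (AMC III): CN(III) = 23·59/(10 + 0.13·59) = 1357/(1767/100) = 135700/1767 ≈ 76.797
Max retention: S = 1000/(135700/1767) − 10 = 4100/1357 in (≈ 3.021 in)
Ia = 0.2·(4100/1357) = 820/1357 in ≈ 0.604 in
Excess rainfall: 6.340 − 0.604 = 5.736 in; P > Ia so Q > 0
Q = (389169/67850)²/((389169/67850) + 4100/1357) = (151452510561/4603622500)/(594169/67850) = 151452510561/40314366650 in ≈ 3.757 in

Q = 151452510561/40314366650 in ≈ 3.757 in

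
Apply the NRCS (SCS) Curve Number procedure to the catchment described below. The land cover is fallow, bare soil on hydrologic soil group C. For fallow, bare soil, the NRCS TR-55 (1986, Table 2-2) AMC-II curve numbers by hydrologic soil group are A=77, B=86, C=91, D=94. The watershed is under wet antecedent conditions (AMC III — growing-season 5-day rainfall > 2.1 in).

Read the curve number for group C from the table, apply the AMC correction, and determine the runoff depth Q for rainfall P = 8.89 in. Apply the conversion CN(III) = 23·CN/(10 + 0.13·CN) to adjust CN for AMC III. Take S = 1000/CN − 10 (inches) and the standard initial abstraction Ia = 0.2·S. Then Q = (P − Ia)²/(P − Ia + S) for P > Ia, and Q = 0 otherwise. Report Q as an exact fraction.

Q = 3395458526329/404509296100 in ≈ 8.394 in

NRCS table: fallow, bare soil, soil group C → CN(II) = 91
CN(III) from CN(II)=91: (23·91)/(10 + 0.13·91) = 209300/2183 ≈ 95.877
Retention S: 1000/CN − 10 with CN=95.877 → S = 900/2093 ≈ 0.430 in
Ia = 0.2S: 0.2·0.430 = 0.086 in (exactly 180/2093)
Since P=8.890 > Ia=0.086: effective rainfall P−Ia = 1842677/209300 in
Runoff Q = (P−Ia)²/(P−Ia+S) = (8.804)²/(8.804+0.430) = 3395458526329/404509296100 ≈ 8.394 in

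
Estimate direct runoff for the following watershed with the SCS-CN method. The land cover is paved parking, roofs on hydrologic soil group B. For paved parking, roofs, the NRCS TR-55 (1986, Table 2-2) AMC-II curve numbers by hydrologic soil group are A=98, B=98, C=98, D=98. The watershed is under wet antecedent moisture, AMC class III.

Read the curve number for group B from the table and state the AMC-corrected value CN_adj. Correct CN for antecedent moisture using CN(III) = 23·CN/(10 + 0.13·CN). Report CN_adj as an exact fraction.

NRCS table: paved parking, roofs, soil group B → CN(II) = 98
Wet (AMC III): CN(III) = 23·98/(10 + 0.13·98) = 2254/(1137/50) = 112700/1137 ≈ 99.120

CN_adj = 112700/1137 ≈ 99.120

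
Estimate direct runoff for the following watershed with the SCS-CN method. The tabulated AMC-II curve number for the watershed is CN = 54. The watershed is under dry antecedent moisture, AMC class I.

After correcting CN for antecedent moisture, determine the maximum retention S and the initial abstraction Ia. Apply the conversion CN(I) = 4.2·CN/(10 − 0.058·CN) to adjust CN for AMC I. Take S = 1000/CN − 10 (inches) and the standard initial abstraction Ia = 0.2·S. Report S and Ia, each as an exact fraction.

Adjust CN=54 to AMC I: 4.2·54/(10 − 0.058·54) → (1134/5) ÷ (1717/250) = 56700/1717 ≈ 33.023
S = 1000/(56700/1717) − 10 = 11500/567 in ≈ 20.282 in
Ia = 0.2·(11500/567) = 2300/567 in ≈ 4.056 in

S = 11500/567 in ≈ 20.282 in; Ia = 2300/567 in ≈ 4.056 in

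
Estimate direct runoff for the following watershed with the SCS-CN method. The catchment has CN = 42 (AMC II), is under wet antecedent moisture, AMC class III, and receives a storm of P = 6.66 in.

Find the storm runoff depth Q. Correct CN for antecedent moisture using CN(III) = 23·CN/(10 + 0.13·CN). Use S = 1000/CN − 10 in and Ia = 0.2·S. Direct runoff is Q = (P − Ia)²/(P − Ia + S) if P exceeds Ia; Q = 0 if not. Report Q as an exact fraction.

Wet (AMC III): CN(III) = 23·42/(10 + 0.13·42) = 966/(773/50) = 48300/773 ≈ 62.484
Retention S: 1000/CN − 10 with CN=62.484 → S = 2900/483 ≈ 6.004 in
Ia = 0.2S: 0.2·6.004 = 1.201 in (exactly 580/483)
Excess rainfall: 6.660 − 1.201 = 5.459 in; P > Ia so Q > 0
Runoff Q = (P−Ia)²/(P−Ia+S) = (5.459)²/(5.459+6.004) = 17381521921/6685661850 ≈ 2.600 in

Q = 17381521921/6685661850 in ≈ 2.600 in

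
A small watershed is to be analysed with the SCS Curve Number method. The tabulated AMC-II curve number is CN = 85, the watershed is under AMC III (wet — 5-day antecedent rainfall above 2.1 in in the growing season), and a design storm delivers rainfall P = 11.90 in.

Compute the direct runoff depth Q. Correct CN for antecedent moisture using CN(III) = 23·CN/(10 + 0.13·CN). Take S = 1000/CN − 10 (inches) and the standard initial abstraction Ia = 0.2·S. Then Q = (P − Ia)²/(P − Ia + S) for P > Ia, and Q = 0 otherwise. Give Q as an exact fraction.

CN(III) from CN(II)=85: (23·85)/(10 + 0.13·85) = 39100/421 ≈ 92.874
Retention S: 1000/CN − 10 with CN=92.874 → S = 300/391 ≈ 0.767 in
Ia = 0.2S: 0.2·0.767 = 0.153 in (exactly 60/391)
P − Ia = 11.900 − 0.153 = 45929/3910 ≈ 11.747 in (> 0, runoff occurs)
Q: (45929/3910)² ÷ (48929/3910) = 2109473041/191312390 in (≈ 11.026 in)

Q = 2109473041/191312390 in ≈ 11.026 in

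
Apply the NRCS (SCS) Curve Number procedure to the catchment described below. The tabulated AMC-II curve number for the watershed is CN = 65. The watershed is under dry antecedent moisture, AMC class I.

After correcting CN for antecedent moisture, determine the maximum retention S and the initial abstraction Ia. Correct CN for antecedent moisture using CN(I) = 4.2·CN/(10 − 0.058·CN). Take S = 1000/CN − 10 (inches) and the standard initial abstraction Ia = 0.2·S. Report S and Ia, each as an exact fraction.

S = 500/39 in ≈ 12.821 in; Ia = 100/39 in ≈ 2.564 in

Dry (AMC I): CN(I) = 4.2·65/(10 − 0.058·65) = 273/(623/100) = 3900/89 ≈ 43.820
S = 1000/(3900/89) − 10 = 500/39 in ≈ 12.821 in
Initial abstraction Ia = S/5 = (500/39)/5 = 100/39 ≈ 2.564 in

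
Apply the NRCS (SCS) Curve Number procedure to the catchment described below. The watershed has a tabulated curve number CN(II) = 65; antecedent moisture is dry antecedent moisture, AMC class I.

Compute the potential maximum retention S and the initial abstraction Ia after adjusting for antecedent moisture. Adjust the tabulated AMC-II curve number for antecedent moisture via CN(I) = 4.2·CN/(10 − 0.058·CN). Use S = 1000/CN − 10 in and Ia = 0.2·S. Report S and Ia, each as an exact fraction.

S = 500/39 in ≈ 12.821 in; Ia = 100/39 in ≈ 2.564 in

Dry (AMC I): CN(I) = 4.2·65/(10 − 0.058·65) = 273/(623/100) = 3900/89 ≈ 43.820
S = 1000/(3900/89) − 10 = 500/39 in ≈ 12.821 in
Initial abstraction Ia = S/5 = (500/39)/5 = 100/39 ≈ 2.564 in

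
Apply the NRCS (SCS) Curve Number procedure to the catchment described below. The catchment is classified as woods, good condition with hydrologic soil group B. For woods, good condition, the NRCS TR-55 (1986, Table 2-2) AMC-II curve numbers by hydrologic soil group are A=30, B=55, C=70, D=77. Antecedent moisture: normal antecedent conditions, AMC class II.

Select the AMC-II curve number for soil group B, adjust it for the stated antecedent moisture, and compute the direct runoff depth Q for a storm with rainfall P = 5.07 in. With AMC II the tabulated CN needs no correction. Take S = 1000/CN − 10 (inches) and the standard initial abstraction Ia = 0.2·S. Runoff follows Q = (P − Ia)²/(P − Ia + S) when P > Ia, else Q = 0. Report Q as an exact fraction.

NRCS table: woods, good condition, soil group B → CN(II) = 55
CN(II) = 55; AMC II needs no correction.
Retention S: 1000/CN − 10 with CN=55.000 → S = 90/11 ≈ 8.182 in
Initial abstraction Ia = S/5 = (90/11)/5 = 18/11 ≈ 1.636 in
Since P=5.070 > Ia=1.636: effective rainfall P−Ia = 3777/1100 in
Q = (3777/1100)²/((3777/1100) + 90/11) = (14265729/1210000)/(12777/1100) = 4755243/4684900 in ≈ 1.015 in

Q = 4755243/4684900 in ≈ 1.015 in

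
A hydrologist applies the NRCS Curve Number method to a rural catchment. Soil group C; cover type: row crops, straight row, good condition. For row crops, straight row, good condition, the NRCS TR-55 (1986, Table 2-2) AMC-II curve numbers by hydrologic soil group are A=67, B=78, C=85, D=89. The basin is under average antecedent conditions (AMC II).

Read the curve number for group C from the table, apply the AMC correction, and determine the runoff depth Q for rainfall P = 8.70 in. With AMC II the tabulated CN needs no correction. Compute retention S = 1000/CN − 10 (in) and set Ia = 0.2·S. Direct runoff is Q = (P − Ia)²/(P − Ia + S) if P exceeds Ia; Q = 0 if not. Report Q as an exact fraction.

Q = 223729/32470 in ≈ 6.890 in

NRCS table: row crops, straight row, good condition, soil group C → CN(II) = 85
AMC II — tabulated CN = 85 applies directly.
Max retention: S = 1000/85 − 10 = 30/17 in (≈ 1.765 in)
Ia = 0.2S: 0.2·1.765 = 0.353 in (exactly 6/17)
P − Ia = 8.700 − 0.353 = 1419/170 ≈ 8.347 in (> 0, runoff occurs)
Q = (1419/170)²/((1419/170) + 30/17) = (2013561/28900)/(1719/170) = 223729/32470 in ≈ 6.890 in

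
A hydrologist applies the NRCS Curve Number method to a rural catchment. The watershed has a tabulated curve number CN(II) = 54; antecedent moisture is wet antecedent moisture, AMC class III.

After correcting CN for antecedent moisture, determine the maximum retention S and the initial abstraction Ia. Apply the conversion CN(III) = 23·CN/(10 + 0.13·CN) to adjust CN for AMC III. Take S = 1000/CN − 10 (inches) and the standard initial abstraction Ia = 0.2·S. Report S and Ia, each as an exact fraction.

S = 100/27 in ≈ 3.704 in; Ia = 20/27 in ≈ 0.741 in

Wet (AMC III): CN(III) = 23·54/(10 + 0.13·54) = 1242/(851/50) = 2700/37 ≈ 72.973
S = 1000/(2700/37) − 10 = 100/27 in ≈ 3.704 in
Initial abstraction Ia = S/5 = (100/27)/5 = 20/27 ≈ 0.741 in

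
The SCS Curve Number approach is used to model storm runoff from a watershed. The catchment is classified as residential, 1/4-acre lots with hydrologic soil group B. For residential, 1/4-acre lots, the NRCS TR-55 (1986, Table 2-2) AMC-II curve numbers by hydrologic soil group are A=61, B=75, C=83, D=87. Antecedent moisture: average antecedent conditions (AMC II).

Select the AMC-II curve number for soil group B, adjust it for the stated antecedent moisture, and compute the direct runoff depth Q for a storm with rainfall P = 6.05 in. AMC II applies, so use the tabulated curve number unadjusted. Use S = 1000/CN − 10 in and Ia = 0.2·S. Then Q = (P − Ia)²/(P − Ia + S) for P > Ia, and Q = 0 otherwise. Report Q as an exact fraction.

NRCS table: residential, 1/4-acre lots, soil group B → CN(II) = 75
CN(II) = 75; AMC II needs no correction.
Retention S: 1000/CN − 10 with CN=75.000 → S = 10/3 ≈ 3.333 in
Initial abstraction Ia = S/5 = (10/3)/5 = 2/3 ≈ 0.667 in
P − Ia = 6.050 − 0.667 = 323/60 ≈ 5.383 in (> 0, runoff occurs)
Runoff Q = (P−Ia)²/(P−Ia+S) = (5.383)²/(5.383+3.333) = 104329/31380 ≈ 3.325 in

Q = 104329/31380 in ≈ 3.325 in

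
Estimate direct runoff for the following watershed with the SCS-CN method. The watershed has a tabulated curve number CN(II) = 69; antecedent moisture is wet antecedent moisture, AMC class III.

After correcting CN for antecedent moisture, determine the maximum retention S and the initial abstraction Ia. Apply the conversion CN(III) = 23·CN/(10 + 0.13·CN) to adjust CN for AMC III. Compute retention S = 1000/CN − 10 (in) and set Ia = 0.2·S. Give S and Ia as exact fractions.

CN(III) from CN(II)=69: (23·69)/(10 + 0.13·69) = 158700/1897 ≈ 83.658
Retention S: 1000/CN − 10 with CN=83.658 → S = 3100/1587 ≈ 1.953 in
Ia = 0.2·(3100/1587) = 620/1587 in ≈ 0.391 in

S = 3100/1587 in ≈ 1.953 in; Ia = 620/1587 in ≈ 0.391 in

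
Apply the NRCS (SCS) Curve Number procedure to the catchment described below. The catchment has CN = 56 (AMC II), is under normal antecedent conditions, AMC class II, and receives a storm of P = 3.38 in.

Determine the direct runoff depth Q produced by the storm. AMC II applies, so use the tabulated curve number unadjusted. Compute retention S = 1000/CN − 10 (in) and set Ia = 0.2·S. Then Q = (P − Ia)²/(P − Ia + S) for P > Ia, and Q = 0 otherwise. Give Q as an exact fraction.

Q = 400689/1184050 in ≈ 0.338 in

Average conditions: CN = 56 (no AMC adjustment).
S = 1000/56 − 10 = 55/7 in ≈ 7.857 in
Initial abstraction Ia = S/5 = (55/7)/5 = 11/7 ≈ 1.571 in
P − Ia = 3.380 − 1.571 = 633/350 ≈ 1.809 in (> 0, runoff occurs)
Runoff Q = (P−Ia)²/(P−Ia+S) = (1.809)²/(1.809+7.857) = 400689/1184050 ≈ 0.338 in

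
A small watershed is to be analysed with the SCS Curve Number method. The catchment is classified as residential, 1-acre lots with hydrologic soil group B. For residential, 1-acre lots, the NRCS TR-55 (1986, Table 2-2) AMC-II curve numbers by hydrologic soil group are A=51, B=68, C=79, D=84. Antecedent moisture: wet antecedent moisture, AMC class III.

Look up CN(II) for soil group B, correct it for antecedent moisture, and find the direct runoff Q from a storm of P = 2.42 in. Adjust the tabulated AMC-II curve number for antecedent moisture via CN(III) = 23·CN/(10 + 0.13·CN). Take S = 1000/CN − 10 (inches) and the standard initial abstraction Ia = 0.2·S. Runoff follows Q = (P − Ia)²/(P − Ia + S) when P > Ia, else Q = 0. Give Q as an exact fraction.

NRCS table: residential, 1-acre lots, soil group B → CN(II) = 68
Adjust CN=68 to AMC III: 23·68/(10 + 0.13·68) → 1564 ÷ (471/25) = 39100/471 ≈ 83.015
Retention S: 1000/CN − 10 with CN=83.015 → S = 800/391 ≈ 2.046 in
Ia = 0.2·(800/391) = 160/391 in ≈ 0.409 in
Since P=2.420 > Ia=0.409: effective rainfall P−Ia = 39311/19550 in
Q = (39311/19550)²/((39311/19550) + 800/391) = (1545354721/382202500)/(79311/19550) = 1545354721/1550530050 in ≈ 0.997 in

Q = 1545354721/1550530050 in ≈ 0.997 in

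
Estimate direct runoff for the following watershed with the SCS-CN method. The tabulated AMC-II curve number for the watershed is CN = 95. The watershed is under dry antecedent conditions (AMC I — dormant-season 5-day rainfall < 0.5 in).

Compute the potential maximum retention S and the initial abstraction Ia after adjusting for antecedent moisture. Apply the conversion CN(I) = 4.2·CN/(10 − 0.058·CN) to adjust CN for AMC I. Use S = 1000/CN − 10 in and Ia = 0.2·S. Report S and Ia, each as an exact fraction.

S = 500/399 in ≈ 1.253 in; Ia = 100/399 in ≈ 0.251 in

CN(I) from CN(II)=95: (4.2·95)/(10 − 0.058·95) = 39900/449 ≈ 88.864
Max retention: S = 1000/(39900/449) − 10 = 500/399 in (≈ 1.253 in)
Ia = 0.2·(500/399) = 100/399 in ≈ 0.251 in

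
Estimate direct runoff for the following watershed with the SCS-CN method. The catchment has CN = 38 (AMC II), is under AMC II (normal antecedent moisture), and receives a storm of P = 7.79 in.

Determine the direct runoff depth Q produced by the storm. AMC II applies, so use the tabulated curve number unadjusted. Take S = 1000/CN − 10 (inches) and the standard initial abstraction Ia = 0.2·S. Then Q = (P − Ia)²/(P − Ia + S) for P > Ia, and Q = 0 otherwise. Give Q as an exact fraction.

Q = 73977201/75241900 in ≈ 0.983 in

CN(II) = 38; AMC II needs no correction.
S = 1000/38 − 10 = 310/19 in ≈ 16.316 in
Ia = 0.2·(310/19) = 62/19 in ≈ 3.263 in
Excess rainfall: 7.790 − 3.263 = 4.527 in; P > Ia so Q > 0
Q: (8601/1900)² ÷ (39601/1900) = 73977201/75241900 in (≈ 0.983 in)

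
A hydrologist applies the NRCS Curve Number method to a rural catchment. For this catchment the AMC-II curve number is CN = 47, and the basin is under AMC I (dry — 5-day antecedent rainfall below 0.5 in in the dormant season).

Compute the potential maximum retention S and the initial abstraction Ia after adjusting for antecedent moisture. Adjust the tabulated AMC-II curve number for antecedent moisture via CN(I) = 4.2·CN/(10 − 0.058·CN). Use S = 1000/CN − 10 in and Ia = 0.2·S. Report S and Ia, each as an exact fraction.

Dry (AMC I): CN(I) = 4.2·47/(10 − 0.058·47) = (987/5)/(3637/500) = 98700/3637 ≈ 27.138
Max retention: S = 1000/(98700/3637) − 10 = 26500/987 in (≈ 26.849 in)
Ia = 0.2S: 0.2·26.849 = 5.370 in (exactly 5300/987)

S = 26500/987 in ≈ 26.849 in; Ia = 5300/987 in ≈ 5.370 in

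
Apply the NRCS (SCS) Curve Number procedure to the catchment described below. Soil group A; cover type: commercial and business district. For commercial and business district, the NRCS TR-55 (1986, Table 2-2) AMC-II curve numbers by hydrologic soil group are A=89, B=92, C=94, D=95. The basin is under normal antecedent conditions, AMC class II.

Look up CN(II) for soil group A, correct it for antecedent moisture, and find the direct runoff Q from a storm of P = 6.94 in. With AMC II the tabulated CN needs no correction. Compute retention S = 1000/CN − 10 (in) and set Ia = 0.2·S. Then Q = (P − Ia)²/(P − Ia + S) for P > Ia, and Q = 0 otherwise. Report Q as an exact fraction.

NRCS table: commercial and business district, soil group A → CN(II) = 89
AMC II — tabulated CN = 89 applies directly.
Max retention: S = 1000/89 − 10 = 110/89 in (≈ 1.236 in)
Initial abstraction Ia = S/5 = (110/89)/5 = 22/89 ≈ 0.247 in
Since P=6.940 > Ia=0.247: effective rainfall P−Ia = 29783/4450 in
Q = (29783/4450)²/((29783/4450) + 110/89) = (887027089/19802500)/(35283/4450) = 887027089/157009350 in ≈ 5.650 in

Q = 887027089/157009350 in ≈ 5.650 in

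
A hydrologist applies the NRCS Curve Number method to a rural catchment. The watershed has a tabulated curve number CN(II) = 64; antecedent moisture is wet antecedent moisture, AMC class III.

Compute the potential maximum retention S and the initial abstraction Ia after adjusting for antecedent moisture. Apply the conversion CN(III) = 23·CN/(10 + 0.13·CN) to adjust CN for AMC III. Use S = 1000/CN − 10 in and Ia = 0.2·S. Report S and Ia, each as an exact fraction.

S = 225/92 in ≈ 2.446 in; Ia = 45/92 in ≈ 0.489 in

CN(III) from CN(II)=64: (23·64)/(10 + 0.13·64) = 18400/229 ≈ 80.349
Max retention: S = 1000/(18400/229) − 10 = 225/92 in (≈ 2.446 in)
Ia = 0.2·(225/92) = 45/92 in ≈ 0.489 in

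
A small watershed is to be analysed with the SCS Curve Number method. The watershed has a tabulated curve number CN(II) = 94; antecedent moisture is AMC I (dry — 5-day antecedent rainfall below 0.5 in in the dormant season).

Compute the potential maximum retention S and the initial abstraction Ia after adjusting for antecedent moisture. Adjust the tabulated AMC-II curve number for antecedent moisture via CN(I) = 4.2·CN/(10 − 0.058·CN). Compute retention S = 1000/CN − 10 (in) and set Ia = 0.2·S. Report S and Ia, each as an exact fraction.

S = 500/329 in ≈ 1.520 in; Ia = 100/329 in ≈ 0.304 in

CN(I) from CN(II)=94: (4.2·94)/(10 − 0.058·94) = 32900/379 ≈ 86.807
S = 1000/(32900/379) − 10 = 500/329 in ≈ 1.520 in
Initial abstraction Ia = S/5 = (500/329)/5 = 100/329 ≈ 0.304 in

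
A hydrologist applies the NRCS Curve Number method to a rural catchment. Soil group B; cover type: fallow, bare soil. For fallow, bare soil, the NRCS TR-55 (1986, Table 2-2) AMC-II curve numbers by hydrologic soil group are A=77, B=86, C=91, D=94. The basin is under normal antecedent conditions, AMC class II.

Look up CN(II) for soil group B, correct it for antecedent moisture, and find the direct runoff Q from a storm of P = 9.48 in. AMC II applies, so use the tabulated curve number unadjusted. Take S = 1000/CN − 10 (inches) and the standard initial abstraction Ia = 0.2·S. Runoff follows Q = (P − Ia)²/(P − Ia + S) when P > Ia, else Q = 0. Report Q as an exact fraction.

NRCS table: fallow, bare soil, soil group B → CN(II) = 86
CN(II) = 86; AMC II needs no correction.
Retention S: 1000/CN − 10 with CN=86.000 → S = 70/43 ≈ 1.628 in
Ia = 0.2·(70/43) = 14/43 in ≈ 0.326 in
P − Ia = 9.480 − 0.326 = 9841/1075 ≈ 9.154 in (> 0, runoff occurs)
Q: (9841/1075)² ÷ (11591/1075) = 96845281/12460325 in (≈ 7.772 in)

Q = 96845281/12460325 in ≈ 7.772 in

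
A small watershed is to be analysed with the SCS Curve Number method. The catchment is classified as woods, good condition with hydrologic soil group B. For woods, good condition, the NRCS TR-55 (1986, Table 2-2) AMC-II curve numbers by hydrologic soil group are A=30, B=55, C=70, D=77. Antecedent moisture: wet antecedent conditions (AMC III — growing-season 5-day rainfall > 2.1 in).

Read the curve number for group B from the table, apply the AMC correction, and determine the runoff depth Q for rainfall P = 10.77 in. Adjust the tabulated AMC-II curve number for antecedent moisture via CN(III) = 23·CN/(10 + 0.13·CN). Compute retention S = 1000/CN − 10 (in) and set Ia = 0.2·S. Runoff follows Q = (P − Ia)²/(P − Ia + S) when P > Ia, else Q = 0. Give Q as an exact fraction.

Q = 21586859787/2905123100 in ≈ 7.431 in

NRCS table: woods, good condition, soil group B → CN(II) = 55
CN(III) from CN(II)=55: (23·55)/(10 + 0.13·55) = 25300/343 ≈ 73.761
Retention S: 1000/CN − 10 with CN=73.761 → S = 900/253 ≈ 3.557 in
Ia = 0.2·(900/253) = 180/253 in ≈ 0.711 in
Since P=10.770 > Ia=0.711: effective rainfall P−Ia = 254481/25300 in
Runoff Q = (P−Ia)²/(P−Ia+S) = (10.059)²/(10.059+3.557) = 21586859787/2905123100 ≈ 7.431 in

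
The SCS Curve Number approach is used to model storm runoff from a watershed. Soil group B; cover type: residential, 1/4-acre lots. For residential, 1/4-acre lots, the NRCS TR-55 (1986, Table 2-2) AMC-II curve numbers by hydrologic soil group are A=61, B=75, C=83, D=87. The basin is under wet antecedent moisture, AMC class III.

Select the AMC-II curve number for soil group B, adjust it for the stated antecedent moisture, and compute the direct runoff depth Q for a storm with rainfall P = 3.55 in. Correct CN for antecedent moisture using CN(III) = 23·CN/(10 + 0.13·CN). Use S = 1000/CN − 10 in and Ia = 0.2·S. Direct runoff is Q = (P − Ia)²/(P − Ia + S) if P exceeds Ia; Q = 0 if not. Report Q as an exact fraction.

NRCS table: residential, 1/4-acre lots, soil group B → CN(II) = 75
CN(III) from CN(II)=75: (23·75)/(10 + 0.13·75) = 6900/79 ≈ 87.342
Max retention: S = 1000/(6900/79) − 10 = 100/69 in (≈ 1.449 in)
Initial abstraction Ia = S/5 = (100/69)/5 = 20/69 ≈ 0.290 in
Excess rainfall: 3.550 − 0.290 = 3.260 in; P > Ia so Q > 0
Q = (4499/1380)²/((4499/1380) + 100/69) = (20241001/1904400)/(6499/1380) = 20241001/8968620 in ≈ 2.257 in

Q = 20241001/8968620 in ≈ 2.257 in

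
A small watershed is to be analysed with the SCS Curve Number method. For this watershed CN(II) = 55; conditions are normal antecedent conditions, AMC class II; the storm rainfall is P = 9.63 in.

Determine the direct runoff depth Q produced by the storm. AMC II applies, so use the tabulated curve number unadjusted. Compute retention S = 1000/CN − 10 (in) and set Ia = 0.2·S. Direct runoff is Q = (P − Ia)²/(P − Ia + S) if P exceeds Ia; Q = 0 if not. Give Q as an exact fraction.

Q = 2863587/724900 in ≈ 3.950 in

CN(II) = 55; AMC II needs no correction.
Retention S: 1000/CN − 10 with CN=55.000 → S = 90/11 ≈ 8.182 in
Initial abstraction Ia = S/5 = (90/11)/5 = 18/11 ≈ 1.636 in
Since P=9.630 > Ia=1.636: effective rainfall P−Ia = 8793/1100 in
Q: (8793/1100)² ÷ (17793/1100) = 2863587/724900 in (≈ 3.950 in)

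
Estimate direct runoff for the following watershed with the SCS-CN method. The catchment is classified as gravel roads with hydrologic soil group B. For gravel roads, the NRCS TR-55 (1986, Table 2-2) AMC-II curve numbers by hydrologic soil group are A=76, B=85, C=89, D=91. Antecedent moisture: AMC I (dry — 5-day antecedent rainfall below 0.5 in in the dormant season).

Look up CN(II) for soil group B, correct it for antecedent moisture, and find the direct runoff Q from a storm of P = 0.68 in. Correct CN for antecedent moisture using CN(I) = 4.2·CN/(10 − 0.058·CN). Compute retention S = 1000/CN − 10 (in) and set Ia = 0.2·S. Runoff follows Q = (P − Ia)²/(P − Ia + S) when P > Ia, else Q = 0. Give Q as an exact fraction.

Q = 0 in ≈ 0.000 in

NRCS table: gravel roads, soil group B → CN(II) = 85
CN(I) from CN(II)=85: (4.2·85)/(10 − 0.058·85) = 11900/169 ≈ 70.414
Max retention: S = 1000/(11900/169) − 10 = 500/119 in (≈ 4.202 in)
Ia = 0.2S: 0.2·4.202 = 0.840 in (exactly 100/119)
P = 0.680 ≤ Ia = 0.840 in: entire storm abstracted, Q = 0.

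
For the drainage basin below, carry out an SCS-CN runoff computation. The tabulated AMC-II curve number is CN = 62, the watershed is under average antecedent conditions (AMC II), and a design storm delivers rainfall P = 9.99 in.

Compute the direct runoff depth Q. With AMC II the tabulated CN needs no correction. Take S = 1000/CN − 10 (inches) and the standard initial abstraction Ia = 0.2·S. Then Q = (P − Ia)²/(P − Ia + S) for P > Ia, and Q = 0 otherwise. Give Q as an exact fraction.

Q = 738154561/143123900 in ≈ 5.157 in

Average conditions: CN = 62 (no AMC adjustment).
S = 1000/62 − 10 = 190/31 in ≈ 6.129 in
Ia = 0.2·(190/31) = 38/31 in ≈ 1.226 in
Since P=9.990 > Ia=1.226: effective rainfall P−Ia = 27169/3100 in
Runoff Q = (P−Ia)²/(P−Ia+S) = (8.764)²/(8.764+6.129) = 738154561/143123900 ≈ 5.157 in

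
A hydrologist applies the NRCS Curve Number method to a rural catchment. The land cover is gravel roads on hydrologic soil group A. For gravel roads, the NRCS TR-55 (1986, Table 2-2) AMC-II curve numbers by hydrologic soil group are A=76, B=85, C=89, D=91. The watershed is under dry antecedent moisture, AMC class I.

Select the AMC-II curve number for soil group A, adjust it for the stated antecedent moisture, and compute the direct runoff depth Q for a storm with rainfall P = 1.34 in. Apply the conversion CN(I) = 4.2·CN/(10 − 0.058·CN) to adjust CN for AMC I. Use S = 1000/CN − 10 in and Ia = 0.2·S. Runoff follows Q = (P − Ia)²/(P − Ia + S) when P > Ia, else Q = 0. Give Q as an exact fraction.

Q = 0 in ≈ 0.000 in

NRCS table: gravel roads, soil group A → CN(II) = 76
CN(I) from CN(II)=76: (4.2·76)/(10 − 0.058·76) = 13300/233 ≈ 57.082
Retention S: 1000/CN − 10 with CN=57.082 → S = 1000/133 ≈ 7.519 in
Initial abstraction Ia = S/5 = (1000/133)/5 = 200/133 ≈ 1.504 in
P = 1.340 ≤ Ia = 1.504 in: entire storm abstracted, Q = 0.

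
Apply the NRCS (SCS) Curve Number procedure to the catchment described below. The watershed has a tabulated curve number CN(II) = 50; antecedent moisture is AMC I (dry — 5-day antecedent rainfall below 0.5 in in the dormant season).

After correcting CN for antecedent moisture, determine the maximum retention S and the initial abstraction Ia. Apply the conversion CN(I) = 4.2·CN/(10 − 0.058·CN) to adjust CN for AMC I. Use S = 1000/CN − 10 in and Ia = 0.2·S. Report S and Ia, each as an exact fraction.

S = 500/21 in ≈ 23.810 in; Ia = 100/21 in ≈ 4.762 in

Adjust CN=50 to AMC I: 4.2·50/(10 − 0.058·50) → 210 ÷ (71/10) = 2100/71 ≈ 29.577
Max retention: S = 1000/(2100/71) − 10 = 500/21 in (≈ 23.810 in)
Ia = 0.2S: 0.2·23.810 = 4.762 in (exactly 100/21)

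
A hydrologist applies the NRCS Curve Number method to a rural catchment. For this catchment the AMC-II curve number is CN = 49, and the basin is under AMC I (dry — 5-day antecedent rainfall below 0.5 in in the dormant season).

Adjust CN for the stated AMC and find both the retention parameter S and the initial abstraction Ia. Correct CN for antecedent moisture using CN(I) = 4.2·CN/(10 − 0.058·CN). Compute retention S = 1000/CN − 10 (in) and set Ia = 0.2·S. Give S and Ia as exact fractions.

S = 8500/343 in ≈ 24.781 in; Ia = 1700/343 in ≈ 4.956 in

Adjust CN=49 to AMC I: 4.2·49/(10 − 0.058·49) → (1029/5) ÷ (3579/500) = 34300/1193 ≈ 28.751
Max retention: S = 1000/(34300/1193) − 10 = 8500/343 in (≈ 24.781 in)
Initial abstraction Ia = S/5 = (8500/343)/5 = 1700/343 ≈ 4.956 in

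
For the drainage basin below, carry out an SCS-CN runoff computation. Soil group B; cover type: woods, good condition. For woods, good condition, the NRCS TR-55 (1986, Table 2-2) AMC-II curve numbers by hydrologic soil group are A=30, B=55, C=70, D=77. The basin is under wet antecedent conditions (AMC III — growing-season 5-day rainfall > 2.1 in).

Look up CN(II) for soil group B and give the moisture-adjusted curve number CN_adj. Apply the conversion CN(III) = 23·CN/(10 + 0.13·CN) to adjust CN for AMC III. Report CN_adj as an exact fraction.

NRCS table: woods, good condition, soil group B → CN(II) = 55
Adjust CN=55 to AMC III: 23·55/(10 + 0.13·55) → 1265 ÷ (343/20) = 25300/343 ≈ 73.761

CN_adj = 25300/343 ≈ 73.761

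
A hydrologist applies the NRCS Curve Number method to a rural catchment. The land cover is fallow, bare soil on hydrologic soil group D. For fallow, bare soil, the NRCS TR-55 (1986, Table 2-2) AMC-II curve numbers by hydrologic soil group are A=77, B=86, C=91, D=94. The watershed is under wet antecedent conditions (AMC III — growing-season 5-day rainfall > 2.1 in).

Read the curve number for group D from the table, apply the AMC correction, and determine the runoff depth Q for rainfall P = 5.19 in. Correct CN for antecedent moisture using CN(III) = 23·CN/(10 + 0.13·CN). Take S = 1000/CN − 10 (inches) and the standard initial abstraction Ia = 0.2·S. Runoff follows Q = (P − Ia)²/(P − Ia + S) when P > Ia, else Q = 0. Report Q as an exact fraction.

NRCS table: fallow, bare soil, soil group D → CN(II) = 94
CN(III) from CN(II)=94: (23·94)/(10 + 0.13·94) = 108100/1111 ≈ 97.300
S = 1000/(108100/1111) − 10 = 300/1081 in ≈ 0.278 in
Ia = 0.2·(300/1081) = 60/1081 in ≈ 0.056 in
P − Ia = 5.190 − 0.056 = 555039/108100 ≈ 5.134 in (> 0, runoff occurs)
Q: (555039/108100)² ÷ (585039/108100) = 102689430507/21080905300 in (≈ 4.871 in)

Q = 102689430507/21080905300 in ≈ 4.871 in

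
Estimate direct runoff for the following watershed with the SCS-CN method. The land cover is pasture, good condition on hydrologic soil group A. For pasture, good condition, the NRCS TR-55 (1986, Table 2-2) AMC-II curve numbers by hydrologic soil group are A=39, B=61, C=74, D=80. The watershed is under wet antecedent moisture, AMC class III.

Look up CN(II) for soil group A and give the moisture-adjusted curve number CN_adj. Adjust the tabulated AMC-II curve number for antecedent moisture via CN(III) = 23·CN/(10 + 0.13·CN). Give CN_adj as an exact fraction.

NRCS table: pasture, good condition, soil group A → CN(II) = 39
Wet (AMC III): CN(III) = 23·39/(10 + 0.13·39) = 897/(1507/100) = 89700/1507 ≈ 59.522

CN_adj = 89700/1507 ≈ 59.522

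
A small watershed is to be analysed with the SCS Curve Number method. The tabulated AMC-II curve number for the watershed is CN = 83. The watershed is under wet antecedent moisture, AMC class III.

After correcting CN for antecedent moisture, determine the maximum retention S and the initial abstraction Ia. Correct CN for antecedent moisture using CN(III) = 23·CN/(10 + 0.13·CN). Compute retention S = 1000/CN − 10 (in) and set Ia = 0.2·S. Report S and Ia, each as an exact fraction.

S = 1700/1909 in ≈ 0.891 in; Ia = 340/1909 in ≈ 0.178 in

Adjust CN=83 to AMC III: 23·83/(10 + 0.13·83) → 1909 ÷ (2079/100) = 190900/2079 ≈ 91.823
Retention S: 1000/CN − 10 with CN=91.823 → S = 1700/1909 ≈ 0.891 in
Ia = 0.2·(1700/1909) = 340/1909 in ≈ 0.178 in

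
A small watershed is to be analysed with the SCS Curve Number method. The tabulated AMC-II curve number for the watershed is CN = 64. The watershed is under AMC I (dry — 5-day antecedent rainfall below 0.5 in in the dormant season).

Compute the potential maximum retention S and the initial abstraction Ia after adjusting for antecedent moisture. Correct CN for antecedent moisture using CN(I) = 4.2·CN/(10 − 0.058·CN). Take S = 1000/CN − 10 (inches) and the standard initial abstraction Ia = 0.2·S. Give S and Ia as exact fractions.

CN(I) from CN(II)=64: (4.2·64)/(10 − 0.058·64) = 5600/131 ≈ 42.748
Retention S: 1000/CN − 10 with CN=42.748 → S = 375/28 ≈ 13.393 in
Ia = 0.2·(375/28) = 75/28 in ≈ 2.679 in

S = 375/28 in ≈ 13.393 in; Ia = 75/28 in ≈ 2.679 in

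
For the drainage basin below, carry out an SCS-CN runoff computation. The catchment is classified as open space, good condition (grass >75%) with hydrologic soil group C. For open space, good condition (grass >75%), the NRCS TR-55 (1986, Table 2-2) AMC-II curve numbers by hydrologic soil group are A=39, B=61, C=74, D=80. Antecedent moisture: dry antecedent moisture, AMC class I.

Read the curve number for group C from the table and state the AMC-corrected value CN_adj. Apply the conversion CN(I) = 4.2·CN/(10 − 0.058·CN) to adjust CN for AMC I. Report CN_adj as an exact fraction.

CN_adj = 77700/1427 ≈ 54.450

NRCS table: open space, good condition (grass >75%), soil group C → CN(II) = 74
CN(I) from CN(II)=74: (4.2·74)/(10 − 0.058·74) = 77700/1427 ≈ 54.450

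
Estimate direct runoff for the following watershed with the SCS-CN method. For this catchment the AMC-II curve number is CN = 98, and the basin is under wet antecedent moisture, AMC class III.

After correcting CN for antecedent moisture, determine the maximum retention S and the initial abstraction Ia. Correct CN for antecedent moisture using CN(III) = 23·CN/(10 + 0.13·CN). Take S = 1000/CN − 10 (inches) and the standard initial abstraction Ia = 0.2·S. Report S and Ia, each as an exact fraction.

Wet (AMC III): CN(III) = 23·98/(10 + 0.13·98) = 2254/(1137/50) = 112700/1137 ≈ 99.120
S = 1000/(112700/1137) − 10 = 100/1127 in ≈ 0.089 in
Ia = 0.2S: 0.2·0.089 = 0.018 in (exactly 20/1127)

S = 100/1127 in ≈ 0.089 in; Ia = 20/1127 in ≈ 0.018 in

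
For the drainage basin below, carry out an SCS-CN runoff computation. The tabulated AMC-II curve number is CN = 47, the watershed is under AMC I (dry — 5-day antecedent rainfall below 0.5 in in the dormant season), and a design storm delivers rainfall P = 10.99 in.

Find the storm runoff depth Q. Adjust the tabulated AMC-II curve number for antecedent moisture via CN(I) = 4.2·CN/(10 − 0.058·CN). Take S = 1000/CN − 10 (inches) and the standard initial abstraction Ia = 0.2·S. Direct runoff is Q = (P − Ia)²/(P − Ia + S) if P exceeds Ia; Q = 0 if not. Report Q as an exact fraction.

Q = 307706512369/316305173100 in ≈ 0.973 in

Dry (AMC I): CN(I) = 4.2·47/(10 − 0.058·47) = (987/5)/(3637/500) = 98700/3637 ≈ 27.138
Retention S: 1000/CN − 10 with CN=27.138 → S = 26500/987 ≈ 26.849 in
Ia = 0.2S: 0.2·26.849 = 5.370 in (exactly 5300/987)
P − Ia = 10.990 − 5.370 = 554713/98700 ≈ 5.620 in (> 0, runoff occurs)
Q = (554713/98700)²/((554713/98700) + 26500/987) = (307706512369/9741690000)/(3204713/98700) = 307706512369/316305173100 in ≈ 0.973 in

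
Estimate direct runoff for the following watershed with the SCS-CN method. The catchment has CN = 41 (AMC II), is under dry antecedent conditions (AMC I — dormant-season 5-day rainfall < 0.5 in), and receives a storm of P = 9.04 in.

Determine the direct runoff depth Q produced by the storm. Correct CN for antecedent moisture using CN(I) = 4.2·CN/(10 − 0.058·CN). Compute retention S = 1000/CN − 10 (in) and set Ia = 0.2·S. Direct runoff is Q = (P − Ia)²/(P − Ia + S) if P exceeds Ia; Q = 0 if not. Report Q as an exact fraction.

Q = 1108545698/8444106825 in ≈ 0.131 in

CN(I) from CN(II)=41: (4.2·41)/(10 − 0.058·41) = 86100/3811 ≈ 22.592
Retention S: 1000/CN − 10 with CN=22.592 → S = 29500/861 ≈ 34.262 in
Ia = 0.2S: 0.2·34.262 = 6.852 in (exactly 5900/861)
Excess rainfall: 9.040 − 6.852 = 2.188 in; P > Ia so Q > 0
Q = (47086/21525)²/((47086/21525) + 29500/861) = (2217091396/463325625)/(784586/21525) = 1108545698/8444106825 in ≈ 0.131 in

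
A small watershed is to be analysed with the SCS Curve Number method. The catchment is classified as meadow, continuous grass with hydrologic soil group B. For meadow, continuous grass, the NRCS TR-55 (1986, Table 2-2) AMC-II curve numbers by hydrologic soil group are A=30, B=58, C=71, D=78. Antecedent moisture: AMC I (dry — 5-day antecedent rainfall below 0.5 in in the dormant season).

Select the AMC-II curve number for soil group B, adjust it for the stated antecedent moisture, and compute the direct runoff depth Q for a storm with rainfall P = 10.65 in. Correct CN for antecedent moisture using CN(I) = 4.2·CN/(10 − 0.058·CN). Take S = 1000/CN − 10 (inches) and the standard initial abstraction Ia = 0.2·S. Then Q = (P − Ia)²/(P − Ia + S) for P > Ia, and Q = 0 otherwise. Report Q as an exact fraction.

NRCS table: meadow, continuous grass, soil group B → CN(II) = 58
Dry (AMC I): CN(I) = 4.2·58/(10 − 0.058·58) = (1218/5)/(1659/250) = 2900/79 ≈ 36.709
Max retention: S = 1000/(2900/79) − 10 = 500/29 in (≈ 17.241 in)
Initial abstraction Ia = S/5 = (500/29)/5 = 100/29 ≈ 3.448 in
P − Ia = 10.650 − 3.448 = 4177/580 ≈ 7.202 in (> 0, runoff occurs)
Q = (4177/580)²/((4177/580) + 500/29) = (17447329/336400)/(14177/580) = 17447329/8222660 in ≈ 2.122 in

Q = 17447329/8222660 in ≈ 2.122 in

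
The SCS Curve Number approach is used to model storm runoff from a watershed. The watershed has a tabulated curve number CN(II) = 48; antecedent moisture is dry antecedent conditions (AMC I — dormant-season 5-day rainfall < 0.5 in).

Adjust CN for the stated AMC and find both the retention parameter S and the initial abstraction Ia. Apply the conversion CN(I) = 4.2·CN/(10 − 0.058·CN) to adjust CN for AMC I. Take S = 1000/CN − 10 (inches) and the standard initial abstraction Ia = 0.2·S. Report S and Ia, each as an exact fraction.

S = 1625/63 in ≈ 25.794 in; Ia = 325/63 in ≈ 5.159 in

Dry (AMC I): CN(I) = 4.2·48/(10 − 0.058·48) = (1008/5)/(902/125) = 12600/451 ≈ 27.938
Max retention: S = 1000/(12600/451) − 10 = 1625/63 in (≈ 25.794 in)
Initial abstraction Ia = S/5 = (1625/63)/5 = 325/63 ≈ 5.159 in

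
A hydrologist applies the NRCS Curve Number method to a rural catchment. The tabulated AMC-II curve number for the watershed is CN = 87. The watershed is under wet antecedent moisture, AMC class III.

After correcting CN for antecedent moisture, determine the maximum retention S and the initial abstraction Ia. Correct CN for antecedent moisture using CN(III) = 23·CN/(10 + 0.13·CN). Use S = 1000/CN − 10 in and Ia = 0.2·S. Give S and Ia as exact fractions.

S = 1300/2001 in ≈ 0.650 in; Ia = 260/2001 in ≈ 0.130 in

Adjust CN=87 to AMC III: 23·87/(10 + 0.13·87) → 2001 ÷ (2131/100) = 200100/2131 ≈ 93.900
Max retention: S = 1000/(200100/2131) − 10 = 1300/2001 in (≈ 0.650 in)
Ia = 0.2S: 0.2·0.650 = 0.130 in (exactly 260/2001)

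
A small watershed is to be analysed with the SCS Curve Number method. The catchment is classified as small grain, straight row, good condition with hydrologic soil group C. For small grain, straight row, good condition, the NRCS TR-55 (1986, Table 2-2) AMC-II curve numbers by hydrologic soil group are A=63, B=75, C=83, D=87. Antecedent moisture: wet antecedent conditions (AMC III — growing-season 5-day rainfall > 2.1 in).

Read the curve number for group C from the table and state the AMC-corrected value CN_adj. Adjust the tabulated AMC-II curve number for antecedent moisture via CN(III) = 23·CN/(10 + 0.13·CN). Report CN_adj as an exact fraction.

CN_adj = 190900/2079 ≈ 91.823

NRCS table: small grain, straight row, good condition, soil group C → CN(II) = 83
Wet (AMC III): CN(III) = 23·83/(10 + 0.13·83) = 1909/(2079/100) = 190900/2079 ≈ 91.823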